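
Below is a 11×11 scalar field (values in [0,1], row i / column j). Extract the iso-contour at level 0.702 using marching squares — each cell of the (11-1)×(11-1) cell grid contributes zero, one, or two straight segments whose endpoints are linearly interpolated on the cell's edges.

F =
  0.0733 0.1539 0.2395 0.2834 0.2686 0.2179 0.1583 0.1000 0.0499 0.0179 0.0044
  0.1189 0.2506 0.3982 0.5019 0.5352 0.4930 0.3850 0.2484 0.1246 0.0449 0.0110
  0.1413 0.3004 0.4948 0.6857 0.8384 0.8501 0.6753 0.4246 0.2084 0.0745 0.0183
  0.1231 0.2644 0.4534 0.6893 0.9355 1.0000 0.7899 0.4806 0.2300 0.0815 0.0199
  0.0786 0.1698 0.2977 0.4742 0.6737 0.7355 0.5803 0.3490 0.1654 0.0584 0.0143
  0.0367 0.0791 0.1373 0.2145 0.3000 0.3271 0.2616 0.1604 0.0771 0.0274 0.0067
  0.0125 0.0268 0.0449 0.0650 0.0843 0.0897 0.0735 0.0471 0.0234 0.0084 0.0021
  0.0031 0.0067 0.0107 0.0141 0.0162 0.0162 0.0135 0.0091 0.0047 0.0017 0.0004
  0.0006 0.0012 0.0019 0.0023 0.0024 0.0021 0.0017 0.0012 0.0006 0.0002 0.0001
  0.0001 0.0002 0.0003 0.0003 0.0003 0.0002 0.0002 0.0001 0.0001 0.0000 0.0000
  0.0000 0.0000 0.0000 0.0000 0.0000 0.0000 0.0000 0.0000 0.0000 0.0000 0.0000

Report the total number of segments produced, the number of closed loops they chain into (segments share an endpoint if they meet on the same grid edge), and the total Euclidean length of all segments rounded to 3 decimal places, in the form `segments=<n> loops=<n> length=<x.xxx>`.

cell (1,3): code 0100 → (1.550,4.000)–(2.000,3.107)
cell (1,4): code 1100 → (1.585,5.000)–(1.550,4.000)
cell (1,5): code 1000 → (2.000,5.847)–(1.585,5.000)
cell (2,3): code 0110 → (2.000,3.107)–(3.000,3.052)
cell (2,5): code 1101 → (2.233,6.000)–(2.000,5.847)
cell (2,6): code 1000 → (3.000,6.284)–(2.233,6.000)
cell (3,3): code 0010 → (3.000,3.052)–(3.892,4.000)
cell (3,4): code 0111 → (3.892,4.000)–(4.000,4.458)
cell (3,5): code 1011 → (4.000,5.216)–(3.419,6.000)
cell (3,6): code 0001 → (3.419,6.000)–(3.000,6.284)
cell (4,4): code 0010 → (4.000,4.458)–(4.082,5.000)
cell (4,5): code 0001 → (4.082,5.000)–(4.000,5.216)
total: 12 segments, chained into 1 closed loop(s), length Σ = 9.076047

segments=12 loops=1 length=9.076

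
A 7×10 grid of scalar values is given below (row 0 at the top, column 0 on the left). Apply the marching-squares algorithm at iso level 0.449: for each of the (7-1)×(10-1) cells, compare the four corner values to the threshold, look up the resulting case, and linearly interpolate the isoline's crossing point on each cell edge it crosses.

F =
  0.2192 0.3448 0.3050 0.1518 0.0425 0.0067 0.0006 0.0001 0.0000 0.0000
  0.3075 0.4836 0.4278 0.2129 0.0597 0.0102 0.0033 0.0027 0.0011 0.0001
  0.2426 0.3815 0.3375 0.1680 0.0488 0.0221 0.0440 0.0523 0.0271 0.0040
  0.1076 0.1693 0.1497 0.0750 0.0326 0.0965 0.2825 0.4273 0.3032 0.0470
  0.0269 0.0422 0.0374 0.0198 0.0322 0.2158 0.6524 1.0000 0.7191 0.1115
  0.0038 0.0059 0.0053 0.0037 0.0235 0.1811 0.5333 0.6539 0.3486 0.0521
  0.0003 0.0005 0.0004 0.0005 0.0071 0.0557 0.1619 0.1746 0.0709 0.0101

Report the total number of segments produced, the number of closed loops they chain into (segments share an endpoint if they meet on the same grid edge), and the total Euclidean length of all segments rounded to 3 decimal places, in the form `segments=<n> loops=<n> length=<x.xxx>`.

segments=14 loops=2 length=10.172

cell (0,0): code 0100 → (0.751,1.000)–(1.000,0.804)
cell (0,1): code 1000 → (1.000,1.620)–(0.751,1.000)
cell (1,0): code 0010 → (1.000,0.804)–(1.339,1.000)
cell (1,1): code 0001 → (1.339,1.000)–(1.000,1.620)
cell (3,5): code 0100 → (3.450,6.000)–(4.000,5.534)
cell (3,6): code 1100 → (3.038,7.000)–(3.450,6.000)
cell (3,7): code 1100 → (3.351,8.000)–(3.038,7.000)
cell (3,8): code 1000 → (4.000,8.445)–(3.351,8.000)
cell (4,5): code 0110 → (4.000,5.534)–(5.000,5.761)
cell (4,7): code 1011 → (5.000,7.671)–(4.729,8.000)
cell (4,8): code 0001 → (4.729,8.000)–(4.000,8.445)
cell (5,5): code 0010 → (5.000,5.761)–(5.227,6.000)
cell (5,6): code 0011 → (5.227,6.000)–(5.427,7.000)
cell (5,7): code 0001 → (5.427,7.000)–(5.000,7.671)
total: 14 segments, chained into 2 closed loop(s), length Σ = 10.171956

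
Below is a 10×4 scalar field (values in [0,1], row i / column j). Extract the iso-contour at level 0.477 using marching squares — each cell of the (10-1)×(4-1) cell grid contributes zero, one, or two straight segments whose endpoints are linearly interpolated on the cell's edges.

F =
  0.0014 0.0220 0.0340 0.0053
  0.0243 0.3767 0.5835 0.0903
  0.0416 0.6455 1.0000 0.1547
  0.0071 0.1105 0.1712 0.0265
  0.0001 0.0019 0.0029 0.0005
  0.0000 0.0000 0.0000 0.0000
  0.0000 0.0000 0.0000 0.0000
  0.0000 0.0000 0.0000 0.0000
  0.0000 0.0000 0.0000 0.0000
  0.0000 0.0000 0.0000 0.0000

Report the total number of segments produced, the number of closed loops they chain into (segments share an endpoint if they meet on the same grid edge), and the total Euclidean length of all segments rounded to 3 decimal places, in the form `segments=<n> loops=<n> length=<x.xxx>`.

segments=8 loops=1 length=5.570

cell (0,1): code 0100 → (0.806,2.000)–(1.000,1.485)
cell (0,2): code 1000 → (1.000,2.216)–(0.806,2.000)
cell (1,0): code 0100 → (1.373,1.000)–(2.000,0.721)
cell (1,1): code 1110 → (1.000,1.485)–(1.373,1.000)
cell (1,2): code 1001 → (2.000,2.619)–(1.000,2.216)
cell (2,0): code 0010 → (2.000,0.721)–(2.315,1.000)
cell (2,1): code 0011 → (2.315,1.000)–(2.631,2.000)
cell (2,2): code 0001 → (2.631,2.000)–(2.000,2.619)
total: 8 segments, chained into 1 closed loop(s), length Σ = 5.569853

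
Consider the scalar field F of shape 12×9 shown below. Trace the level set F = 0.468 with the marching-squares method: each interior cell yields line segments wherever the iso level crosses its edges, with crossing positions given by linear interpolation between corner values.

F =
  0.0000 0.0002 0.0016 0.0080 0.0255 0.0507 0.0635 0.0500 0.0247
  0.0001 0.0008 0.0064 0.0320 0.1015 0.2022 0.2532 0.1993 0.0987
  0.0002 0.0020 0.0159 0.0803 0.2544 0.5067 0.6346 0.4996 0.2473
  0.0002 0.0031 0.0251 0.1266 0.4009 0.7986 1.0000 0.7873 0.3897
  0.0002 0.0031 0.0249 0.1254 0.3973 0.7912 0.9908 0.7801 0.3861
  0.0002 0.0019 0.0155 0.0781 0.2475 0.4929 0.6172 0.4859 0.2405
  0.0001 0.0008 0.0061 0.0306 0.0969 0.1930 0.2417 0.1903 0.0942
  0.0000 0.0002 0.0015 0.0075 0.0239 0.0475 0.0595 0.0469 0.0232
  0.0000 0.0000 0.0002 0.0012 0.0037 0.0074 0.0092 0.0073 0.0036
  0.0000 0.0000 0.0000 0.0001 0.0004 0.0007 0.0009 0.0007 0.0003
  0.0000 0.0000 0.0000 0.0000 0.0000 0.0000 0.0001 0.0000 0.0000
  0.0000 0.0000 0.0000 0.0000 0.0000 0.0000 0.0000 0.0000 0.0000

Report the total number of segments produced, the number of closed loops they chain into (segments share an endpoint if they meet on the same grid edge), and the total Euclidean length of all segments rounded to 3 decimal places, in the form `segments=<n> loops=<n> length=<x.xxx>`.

cell (1,4): code 0100 → (1.873,5.000)–(2.000,4.847)
cell (1,5): code 1100 → (1.563,6.000)–(1.873,5.000)
cell (1,6): code 1100 → (1.895,7.000)–(1.563,6.000)
cell (1,7): code 1000 → (2.000,7.125)–(1.895,7.000)
cell (2,4): code 0110 → (2.000,4.847)–(3.000,4.169)
cell (2,7): code 1001 → (3.000,7.803)–(2.000,7.125)
cell (3,4): code 0110 → (3.000,4.169)–(4.000,4.179)
cell (3,7): code 1001 → (4.000,7.792)–(3.000,7.803)
cell (4,4): code 0110 → (4.000,4.179)–(5.000,4.899)
cell (4,7): code 1001 → (5.000,7.073)–(4.000,7.792)
cell (5,4): code 0010 → (5.000,4.899)–(5.083,5.000)
cell (5,5): code 0011 → (5.083,5.000)–(5.397,6.000)
cell (5,6): code 0011 → (5.397,6.000)–(5.061,7.000)
cell (5,7): code 0001 → (5.061,7.000)–(5.000,7.073)
total: 14 segments, chained into 1 closed loop(s), length Σ = 11.672261

segments=14 loops=1 length=11.672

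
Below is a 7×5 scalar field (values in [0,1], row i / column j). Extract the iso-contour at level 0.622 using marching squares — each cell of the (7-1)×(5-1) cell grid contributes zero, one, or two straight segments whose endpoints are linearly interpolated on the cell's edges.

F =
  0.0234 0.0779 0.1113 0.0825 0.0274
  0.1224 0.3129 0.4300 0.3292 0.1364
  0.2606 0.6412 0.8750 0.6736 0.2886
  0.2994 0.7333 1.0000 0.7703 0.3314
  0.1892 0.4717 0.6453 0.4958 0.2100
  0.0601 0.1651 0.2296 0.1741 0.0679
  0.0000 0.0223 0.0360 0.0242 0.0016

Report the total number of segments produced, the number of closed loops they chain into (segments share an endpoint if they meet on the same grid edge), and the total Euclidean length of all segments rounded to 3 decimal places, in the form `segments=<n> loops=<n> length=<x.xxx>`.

cell (1,0): code 0100 → (1.942,1.000)–(2.000,0.950)
cell (1,1): code 1100 → (1.431,2.000)–(1.942,1.000)
cell (1,2): code 1100 → (1.850,3.000)–(1.431,2.000)
cell (1,3): code 1000 → (2.000,3.134)–(1.850,3.000)
cell (2,0): code 0110 → (2.000,0.950)–(3.000,0.743)
cell (2,3): code 1001 → (3.000,3.338)–(2.000,3.134)
cell (3,0): code 0010 → (3.000,0.743)–(3.425,1.000)
cell (3,1): code 0111 → (3.425,1.000)–(4.000,1.866)
cell (3,2): code 1011 → (4.000,2.156)–(3.540,3.000)
cell (3,3): code 0001 → (3.540,3.000)–(3.000,3.338)
cell (4,1): code 0010 → (4.000,1.866)–(4.056,2.000)
cell (4,2): code 0001 → (4.056,2.000)–(4.000,2.156)
total: 12 segments, chained into 1 closed loop(s), length Σ = 7.971921

segments=12 loops=1 length=7.972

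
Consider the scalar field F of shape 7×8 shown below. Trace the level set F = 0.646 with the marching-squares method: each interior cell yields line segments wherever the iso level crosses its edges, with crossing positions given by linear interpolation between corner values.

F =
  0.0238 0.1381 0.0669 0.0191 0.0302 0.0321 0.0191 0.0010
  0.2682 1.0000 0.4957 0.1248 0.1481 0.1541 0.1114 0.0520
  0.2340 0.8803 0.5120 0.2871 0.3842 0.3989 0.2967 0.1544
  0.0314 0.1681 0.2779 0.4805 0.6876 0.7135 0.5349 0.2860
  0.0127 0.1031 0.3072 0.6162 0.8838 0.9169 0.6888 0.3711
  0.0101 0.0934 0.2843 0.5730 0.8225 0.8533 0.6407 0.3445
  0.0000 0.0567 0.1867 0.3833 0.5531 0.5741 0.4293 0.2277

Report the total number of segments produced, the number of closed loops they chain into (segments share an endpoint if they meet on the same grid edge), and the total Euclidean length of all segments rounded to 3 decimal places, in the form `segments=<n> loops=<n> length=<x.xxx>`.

segments=18 loops=2 length=14.042

cell (0,0): code 0100 → (0.589,1.000)–(1.000,0.516)
cell (0,1): code 1000 → (1.000,1.702)–(0.589,1.000)
cell (1,0): code 0110 → (1.000,0.516)–(2.000,0.637)
cell (1,1): code 1001 → (2.000,1.636)–(1.000,1.702)
cell (2,0): code 0010 → (2.000,0.637)–(2.329,1.000)
cell (2,1): code 0001 → (2.329,1.000)–(2.000,1.636)
cell (2,3): code 0100 → (2.863,4.000)–(3.000,3.799)
cell (2,4): code 1100 → (2.785,5.000)–(2.863,4.000)
cell (2,5): code 1000 → (3.000,5.378)–(2.785,5.000)
cell (3,3): code 0110 → (3.000,3.799)–(4.000,3.111)
cell (3,5): code 1101 → (3.722,6.000)–(3.000,5.378)
cell (3,6): code 1000 → (4.000,6.135)–(3.722,6.000)
cell (4,3): code 0110 → (4.000,3.111)–(5.000,3.293)
cell (4,5): code 1011 → (5.000,5.975)–(4.890,6.000)
cell (4,6): code 0001 → (4.890,6.000)–(4.000,6.135)
cell (5,3): code 0010 → (5.000,3.293)–(5.655,4.000)
cell (5,4): code 0011 → (5.655,4.000)–(5.742,5.000)
cell (5,5): code 0001 → (5.742,5.000)–(5.000,5.975)
total: 18 segments, chained into 2 closed loop(s), length Σ = 14.042317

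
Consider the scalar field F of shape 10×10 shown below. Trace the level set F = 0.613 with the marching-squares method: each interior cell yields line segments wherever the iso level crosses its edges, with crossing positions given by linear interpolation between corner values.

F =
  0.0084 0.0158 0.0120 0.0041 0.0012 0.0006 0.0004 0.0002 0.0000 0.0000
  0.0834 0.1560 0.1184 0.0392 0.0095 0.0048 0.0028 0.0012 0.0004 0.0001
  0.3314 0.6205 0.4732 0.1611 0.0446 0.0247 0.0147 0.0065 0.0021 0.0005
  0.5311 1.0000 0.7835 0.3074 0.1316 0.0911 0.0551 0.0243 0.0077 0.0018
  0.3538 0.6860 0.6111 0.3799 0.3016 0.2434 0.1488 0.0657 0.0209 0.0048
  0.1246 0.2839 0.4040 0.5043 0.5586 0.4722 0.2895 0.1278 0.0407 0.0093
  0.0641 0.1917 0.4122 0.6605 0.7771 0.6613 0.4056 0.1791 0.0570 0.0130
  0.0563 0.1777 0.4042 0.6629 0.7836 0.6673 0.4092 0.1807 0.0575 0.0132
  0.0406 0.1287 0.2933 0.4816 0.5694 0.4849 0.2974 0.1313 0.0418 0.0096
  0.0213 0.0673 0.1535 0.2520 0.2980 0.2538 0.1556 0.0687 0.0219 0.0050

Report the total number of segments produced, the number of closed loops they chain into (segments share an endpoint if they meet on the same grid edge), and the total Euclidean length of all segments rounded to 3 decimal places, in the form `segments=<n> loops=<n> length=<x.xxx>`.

segments=20 loops=2 length=14.430

cell (1,0): code 0100 → (1.984,1.000)–(2.000,0.974)
cell (1,1): code 1000 → (2.000,1.051)–(1.984,1.000)
cell (2,0): code 0110 → (2.000,0.974)–(3.000,0.175)
cell (2,1): code 1101 → (2.451,2.000)–(2.000,1.051)
cell (2,2): code 1000 → (3.000,2.358)–(2.451,2.000)
cell (3,0): code 0110 → (3.000,0.175)–(4.000,0.780)
cell (3,1): code 1011 → (4.000,1.975)–(3.989,2.000)
cell (3,2): code 0001 → (3.989,2.000)–(3.000,2.358)
cell (4,0): code 0010 → (4.000,0.780)–(4.182,1.000)
cell (4,1): code 0001 → (4.182,1.000)–(4.000,1.975)
cell (5,2): code 0100 → (5.696,3.000)–(6.000,2.809)
cell (5,3): code 1100 → (5.249,4.000)–(5.696,3.000)
cell (5,4): code 1100 → (5.745,5.000)–(5.249,4.000)
cell (5,5): code 1000 → (6.000,5.189)–(5.745,5.000)
cell (6,2): code 0110 → (6.000,2.809)–(7.000,2.807)
cell (6,5): code 1001 → (7.000,5.210)–(6.000,5.189)
cell (7,2): code 0010 → (7.000,2.807)–(7.275,3.000)
cell (7,3): code 0011 → (7.275,3.000)–(7.796,4.000)
cell (7,4): code 0011 → (7.796,4.000)–(7.298,5.000)
cell (7,5): code 0001 → (7.298,5.000)–(7.000,5.210)
total: 20 segments, chained into 2 closed loop(s), length Σ = 14.430042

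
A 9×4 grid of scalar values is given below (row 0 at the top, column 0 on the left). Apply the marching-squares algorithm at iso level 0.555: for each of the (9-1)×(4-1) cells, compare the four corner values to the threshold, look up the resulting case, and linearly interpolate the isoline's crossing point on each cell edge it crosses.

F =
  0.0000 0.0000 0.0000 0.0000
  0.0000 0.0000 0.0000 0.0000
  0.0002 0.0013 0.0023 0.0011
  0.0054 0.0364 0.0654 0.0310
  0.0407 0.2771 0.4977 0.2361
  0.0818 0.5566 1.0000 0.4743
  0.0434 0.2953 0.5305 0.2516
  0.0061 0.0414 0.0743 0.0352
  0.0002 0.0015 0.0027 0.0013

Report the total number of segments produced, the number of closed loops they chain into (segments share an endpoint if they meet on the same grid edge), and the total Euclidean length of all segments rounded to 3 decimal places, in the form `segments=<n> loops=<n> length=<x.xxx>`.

segments=6 loops=1 length=5.216

cell (4,0): code 0100 → (4.994,1.000)–(5.000,0.997)
cell (4,1): code 1100 → (4.114,2.000)–(4.994,1.000)
cell (4,2): code 1000 → (5.000,2.846)–(4.114,2.000)
cell (5,0): code 0010 → (5.000,0.997)–(5.006,1.000)
cell (5,1): code 0011 → (5.006,1.000)–(5.948,2.000)
cell (5,2): code 0001 → (5.948,2.000)–(5.000,2.846)
total: 6 segments, chained into 1 closed loop(s), length Σ = 5.215542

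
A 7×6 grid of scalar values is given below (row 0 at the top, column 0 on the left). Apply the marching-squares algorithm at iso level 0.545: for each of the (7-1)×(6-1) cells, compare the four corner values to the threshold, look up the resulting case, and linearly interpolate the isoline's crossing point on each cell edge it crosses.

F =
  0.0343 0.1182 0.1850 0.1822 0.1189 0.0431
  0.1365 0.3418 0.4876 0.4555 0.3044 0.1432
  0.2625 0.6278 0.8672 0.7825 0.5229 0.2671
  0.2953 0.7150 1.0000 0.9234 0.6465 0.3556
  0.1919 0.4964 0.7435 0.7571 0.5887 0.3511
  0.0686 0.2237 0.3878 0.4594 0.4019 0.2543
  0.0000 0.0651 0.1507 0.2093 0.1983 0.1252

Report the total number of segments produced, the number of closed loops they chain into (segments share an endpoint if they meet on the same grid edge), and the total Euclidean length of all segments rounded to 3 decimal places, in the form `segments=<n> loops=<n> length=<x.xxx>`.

cell (1,0): code 0100 → (1.710,1.000)–(2.000,0.773)
cell (1,1): code 1100 → (1.151,2.000)–(1.710,1.000)
cell (1,2): code 1100 → (1.274,3.000)–(1.151,2.000)
cell (1,3): code 1000 → (2.000,3.915)–(1.274,3.000)
cell (2,0): code 0110 → (2.000,0.773)–(3.000,0.595)
cell (2,3): code 1101 → (2.179,4.000)–(2.000,3.915)
cell (2,4): code 1000 → (3.000,4.349)–(2.179,4.000)
cell (3,0): code 0010 → (3.000,0.595)–(3.778,1.000)
cell (3,1): code 0111 → (3.778,1.000)–(4.000,1.197)
cell (3,4): code 1001 → (4.000,4.184)–(3.000,4.349)
cell (4,1): code 0010 → (4.000,1.197)–(4.558,2.000)
cell (4,2): code 0011 → (4.558,2.000)–(4.712,3.000)
cell (4,3): code 0011 → (4.712,3.000)–(4.234,4.000)
cell (4,4): code 0001 → (4.234,4.000)–(4.000,4.184)
total: 14 segments, chained into 1 closed loop(s), length Σ = 11.378474

segments=14 loops=1 length=11.378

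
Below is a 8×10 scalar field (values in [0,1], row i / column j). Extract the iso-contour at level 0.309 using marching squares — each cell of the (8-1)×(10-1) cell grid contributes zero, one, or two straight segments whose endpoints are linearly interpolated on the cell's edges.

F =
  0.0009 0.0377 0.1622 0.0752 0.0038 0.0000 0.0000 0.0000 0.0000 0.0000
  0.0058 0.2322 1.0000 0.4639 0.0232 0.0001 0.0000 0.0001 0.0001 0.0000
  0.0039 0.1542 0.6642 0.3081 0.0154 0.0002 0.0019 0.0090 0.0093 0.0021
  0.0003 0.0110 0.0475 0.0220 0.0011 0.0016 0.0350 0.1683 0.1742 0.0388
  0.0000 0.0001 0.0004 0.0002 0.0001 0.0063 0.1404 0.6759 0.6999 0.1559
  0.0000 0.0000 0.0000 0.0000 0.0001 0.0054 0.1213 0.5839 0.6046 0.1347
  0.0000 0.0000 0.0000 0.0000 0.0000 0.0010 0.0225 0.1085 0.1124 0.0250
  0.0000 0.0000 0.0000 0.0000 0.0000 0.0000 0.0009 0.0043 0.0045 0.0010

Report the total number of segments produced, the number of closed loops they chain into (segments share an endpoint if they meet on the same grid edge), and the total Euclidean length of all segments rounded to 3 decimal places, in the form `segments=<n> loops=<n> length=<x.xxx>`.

cell (0,1): code 0100 → (0.175,2.000)–(1.000,1.100)
cell (0,2): code 1100 → (0.601,3.000)–(0.175,2.000)
cell (0,3): code 1000 → (1.000,3.351)–(0.601,3.000)
cell (1,1): code 0110 → (1.000,1.100)–(2.000,1.304)
cell (1,2): code 1011 → (2.000,2.997)–(1.994,3.000)
cell (1,3): code 0001 → (1.994,3.000)–(1.000,3.351)
cell (2,1): code 0010 → (2.000,1.304)–(2.576,2.000)
cell (2,2): code 0001 → (2.576,2.000)–(2.000,2.997)
cell (3,6): code 0100 → (3.277,7.000)–(4.000,6.315)
cell (3,7): code 1100 → (3.256,8.000)–(3.277,7.000)
cell (3,8): code 1000 → (4.000,8.719)–(3.256,8.000)
cell (4,6): code 0110 → (4.000,6.315)–(5.000,6.406)
cell (4,8): code 1001 → (5.000,8.629)–(4.000,8.719)
cell (5,6): code 0010 → (5.000,6.406)–(5.578,7.000)
cell (5,7): code 0011 → (5.578,7.000)–(5.601,8.000)
cell (5,8): code 0001 → (5.601,8.000)–(5.000,8.629)
total: 16 segments, chained into 2 closed loop(s), length Σ = 14.713546

segments=16 loops=2 length=14.714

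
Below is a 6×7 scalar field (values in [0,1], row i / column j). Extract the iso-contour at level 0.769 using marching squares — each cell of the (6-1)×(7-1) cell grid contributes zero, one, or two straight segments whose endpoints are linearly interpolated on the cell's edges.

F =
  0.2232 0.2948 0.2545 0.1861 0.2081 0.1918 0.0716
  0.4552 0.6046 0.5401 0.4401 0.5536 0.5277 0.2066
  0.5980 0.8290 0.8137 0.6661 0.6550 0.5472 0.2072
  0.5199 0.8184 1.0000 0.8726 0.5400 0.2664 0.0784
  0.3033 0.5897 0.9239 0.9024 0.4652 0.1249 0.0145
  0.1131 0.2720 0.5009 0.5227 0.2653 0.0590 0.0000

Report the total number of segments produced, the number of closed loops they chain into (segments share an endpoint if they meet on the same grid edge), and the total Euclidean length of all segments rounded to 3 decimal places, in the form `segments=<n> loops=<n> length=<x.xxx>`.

segments=12 loops=1 length=8.452

cell (1,0): code 0100 → (1.733,1.000)–(2.000,0.740)
cell (1,1): code 1100 → (1.837,2.000)–(1.733,1.000)
cell (1,2): code 1000 → (2.000,2.303)–(1.837,2.000)
cell (2,0): code 0110 → (2.000,0.740)–(3.000,0.835)
cell (2,2): code 1101 → (2.498,3.000)–(2.000,2.303)
cell (2,3): code 1000 → (3.000,3.311)–(2.498,3.000)
cell (3,0): code 0010 → (3.000,0.835)–(3.216,1.000)
cell (3,1): code 0111 → (3.216,1.000)–(4.000,1.537)
cell (3,3): code 1001 → (4.000,3.305)–(3.000,3.311)
cell (4,1): code 0010 → (4.000,1.537)–(4.366,2.000)
cell (4,2): code 0011 → (4.366,2.000)–(4.351,3.000)
cell (4,3): code 0001 → (4.351,3.000)–(4.000,3.305)
total: 12 segments, chained into 1 closed loop(s), length Σ = 8.452425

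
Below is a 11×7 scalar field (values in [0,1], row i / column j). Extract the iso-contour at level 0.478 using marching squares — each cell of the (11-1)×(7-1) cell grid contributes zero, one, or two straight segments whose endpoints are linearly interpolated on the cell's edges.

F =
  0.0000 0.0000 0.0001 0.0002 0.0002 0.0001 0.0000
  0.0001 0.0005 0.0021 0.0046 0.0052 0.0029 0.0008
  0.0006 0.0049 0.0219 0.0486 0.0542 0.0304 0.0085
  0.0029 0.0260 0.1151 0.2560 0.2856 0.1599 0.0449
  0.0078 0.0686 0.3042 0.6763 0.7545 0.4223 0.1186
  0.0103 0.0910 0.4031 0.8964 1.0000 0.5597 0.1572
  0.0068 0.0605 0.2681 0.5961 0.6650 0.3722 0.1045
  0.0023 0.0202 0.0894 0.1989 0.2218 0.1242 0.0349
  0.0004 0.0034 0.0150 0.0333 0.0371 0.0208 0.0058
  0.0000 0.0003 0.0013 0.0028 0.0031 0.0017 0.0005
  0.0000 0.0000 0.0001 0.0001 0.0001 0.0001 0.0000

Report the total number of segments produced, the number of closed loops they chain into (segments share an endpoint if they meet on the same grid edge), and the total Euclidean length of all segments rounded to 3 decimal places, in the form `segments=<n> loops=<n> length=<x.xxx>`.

cell (3,2): code 0100 → (3.528,3.000)–(4.000,2.467)
cell (3,3): code 1100 → (3.410,4.000)–(3.528,3.000)
cell (3,4): code 1000 → (4.000,4.832)–(3.410,4.000)
cell (4,2): code 0110 → (4.000,2.467)–(5.000,2.152)
cell (4,4): code 1101 → (4.405,5.000)–(4.000,4.832)
cell (4,5): code 1000 → (5.000,5.203)–(4.405,5.000)
cell (5,2): code 0110 → (5.000,2.152)–(6.000,2.640)
cell (5,4): code 1011 → (6.000,4.639)–(5.436,5.000)
cell (5,5): code 0001 → (5.436,5.000)–(5.000,5.203)
cell (6,2): code 0010 → (6.000,2.640)–(6.297,3.000)
cell (6,3): code 0011 → (6.297,3.000)–(6.422,4.000)
cell (6,4): code 0001 → (6.422,4.000)–(6.000,4.639)
total: 12 segments, chained into 1 closed loop(s), length Σ = 9.357886

segments=12 loops=1 length=9.358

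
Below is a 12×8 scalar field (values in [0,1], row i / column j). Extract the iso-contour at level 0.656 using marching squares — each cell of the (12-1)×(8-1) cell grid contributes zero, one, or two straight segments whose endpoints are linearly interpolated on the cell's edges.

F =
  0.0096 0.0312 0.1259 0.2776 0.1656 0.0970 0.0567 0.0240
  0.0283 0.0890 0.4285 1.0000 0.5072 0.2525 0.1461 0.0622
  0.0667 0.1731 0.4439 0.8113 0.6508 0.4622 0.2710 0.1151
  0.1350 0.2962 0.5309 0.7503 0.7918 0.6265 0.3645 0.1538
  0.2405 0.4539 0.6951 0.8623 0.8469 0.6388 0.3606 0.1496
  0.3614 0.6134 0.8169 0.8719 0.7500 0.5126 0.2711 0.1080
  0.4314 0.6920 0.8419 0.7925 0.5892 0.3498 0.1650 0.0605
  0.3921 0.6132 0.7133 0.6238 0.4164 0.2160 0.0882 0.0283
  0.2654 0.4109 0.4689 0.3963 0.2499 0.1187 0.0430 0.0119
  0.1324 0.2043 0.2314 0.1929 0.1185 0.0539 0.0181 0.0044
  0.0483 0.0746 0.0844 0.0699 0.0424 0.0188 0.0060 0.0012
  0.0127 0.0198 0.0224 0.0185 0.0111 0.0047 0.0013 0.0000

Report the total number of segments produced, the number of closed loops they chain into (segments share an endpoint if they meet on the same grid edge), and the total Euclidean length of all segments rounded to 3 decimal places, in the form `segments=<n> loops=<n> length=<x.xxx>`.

segments=22 loops=1 length=16.755

cell (0,2): code 0100 → (0.524,3.000)–(1.000,2.398)
cell (0,3): code 1000 → (1.000,3.698)–(0.524,3.000)
cell (1,2): code 0110 → (1.000,2.398)–(2.000,2.577)
cell (1,3): code 1001 → (2.000,3.968)–(1.000,3.698)
cell (2,2): code 0110 → (2.000,2.577)–(3.000,2.570)
cell (2,3): code 1101 → (2.037,4.000)–(2.000,3.968)
cell (2,4): code 1000 → (3.000,4.822)–(2.037,4.000)
cell (3,1): code 0100 → (3.762,2.000)–(4.000,1.838)
cell (3,2): code 1110 → (3.000,2.570)–(3.762,2.000)
cell (3,4): code 1001 → (4.000,4.917)–(3.000,4.822)
cell (4,1): code 0110 → (4.000,1.838)–(5.000,1.209)
cell (4,4): code 1001 → (5.000,4.396)–(4.000,4.917)
cell (5,0): code 0100 → (5.542,1.000)–(6.000,0.862)
cell (5,1): code 1110 → (5.000,1.209)–(5.542,1.000)
cell (5,3): code 1011 → (6.000,3.671)–(5.585,4.000)
cell (5,4): code 0001 → (5.585,4.000)–(5.000,4.396)
cell (6,0): code 0010 → (6.000,0.862)–(6.457,1.000)
cell (6,1): code 0111 → (6.457,1.000)–(7.000,1.428)
cell (6,2): code 1011 → (7.000,2.640)–(6.809,3.000)
cell (6,3): code 0001 → (6.809,3.000)–(6.000,3.671)
cell (7,1): code 0010 → (7.000,1.428)–(7.234,2.000)
cell (7,2): code 0001 → (7.234,2.000)–(7.000,2.640)
total: 22 segments, chained into 1 closed loop(s), length Σ = 16.755051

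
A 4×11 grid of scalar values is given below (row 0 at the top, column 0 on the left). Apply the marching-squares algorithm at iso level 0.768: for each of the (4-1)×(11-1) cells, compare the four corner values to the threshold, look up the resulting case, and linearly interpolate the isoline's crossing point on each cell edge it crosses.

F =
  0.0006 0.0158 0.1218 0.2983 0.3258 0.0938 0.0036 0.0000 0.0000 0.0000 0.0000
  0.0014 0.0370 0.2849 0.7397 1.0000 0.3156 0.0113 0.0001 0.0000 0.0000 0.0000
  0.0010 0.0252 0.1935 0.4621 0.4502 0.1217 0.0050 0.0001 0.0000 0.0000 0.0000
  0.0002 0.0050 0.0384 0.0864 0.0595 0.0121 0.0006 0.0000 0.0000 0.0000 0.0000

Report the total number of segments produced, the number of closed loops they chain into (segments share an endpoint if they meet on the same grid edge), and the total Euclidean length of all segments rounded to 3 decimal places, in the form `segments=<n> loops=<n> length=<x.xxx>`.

cell (0,3): code 0100 → (0.656,4.000)–(1.000,3.109)
cell (0,4): code 1000 → (1.000,4.339)–(0.656,4.000)
cell (1,3): code 0010 → (1.000,3.109)–(1.422,4.000)
cell (1,4): code 0001 → (1.422,4.000)–(1.000,4.339)
total: 4 segments, chained into 1 closed loop(s), length Σ = 2.965825

segments=4 loops=1 length=2.966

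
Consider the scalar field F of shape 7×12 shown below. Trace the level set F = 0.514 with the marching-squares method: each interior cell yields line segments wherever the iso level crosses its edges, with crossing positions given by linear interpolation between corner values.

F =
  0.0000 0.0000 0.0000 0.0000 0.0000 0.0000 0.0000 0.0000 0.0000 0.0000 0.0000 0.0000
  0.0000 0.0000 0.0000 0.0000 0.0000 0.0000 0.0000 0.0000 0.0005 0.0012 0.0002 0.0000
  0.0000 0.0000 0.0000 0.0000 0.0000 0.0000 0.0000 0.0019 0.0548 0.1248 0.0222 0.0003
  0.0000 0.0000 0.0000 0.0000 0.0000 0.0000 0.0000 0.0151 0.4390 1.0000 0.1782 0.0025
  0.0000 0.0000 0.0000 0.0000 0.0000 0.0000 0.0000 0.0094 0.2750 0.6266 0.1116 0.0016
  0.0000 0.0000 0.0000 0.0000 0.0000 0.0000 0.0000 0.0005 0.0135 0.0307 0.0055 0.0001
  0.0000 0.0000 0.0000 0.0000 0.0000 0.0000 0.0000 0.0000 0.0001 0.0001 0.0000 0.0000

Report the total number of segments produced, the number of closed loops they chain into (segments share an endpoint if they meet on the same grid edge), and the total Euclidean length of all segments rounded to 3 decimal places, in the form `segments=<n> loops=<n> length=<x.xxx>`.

segments=6 loops=1 length=4.708

cell (2,8): code 0100 → (2.445,9.000)–(3.000,8.134)
cell (2,9): code 1000 → (3.000,9.591)–(2.445,9.000)
cell (3,8): code 0110 → (3.000,8.134)–(4.000,8.680)
cell (3,9): code 1001 → (4.000,9.219)–(3.000,9.591)
cell (4,8): code 0010 → (4.000,8.680)–(4.189,9.000)
cell (4,9): code 0001 → (4.189,9.000)–(4.000,9.219)
total: 6 segments, chained into 1 closed loop(s), length Σ = 4.707645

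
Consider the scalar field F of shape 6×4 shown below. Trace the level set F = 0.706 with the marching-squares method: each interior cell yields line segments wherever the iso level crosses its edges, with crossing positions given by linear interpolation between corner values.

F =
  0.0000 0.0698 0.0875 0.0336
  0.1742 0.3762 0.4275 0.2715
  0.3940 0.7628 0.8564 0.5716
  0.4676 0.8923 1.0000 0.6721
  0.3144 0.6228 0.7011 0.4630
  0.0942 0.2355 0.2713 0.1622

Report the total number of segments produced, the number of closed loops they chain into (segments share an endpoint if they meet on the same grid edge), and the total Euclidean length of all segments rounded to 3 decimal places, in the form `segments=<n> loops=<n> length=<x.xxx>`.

cell (1,0): code 0100 → (1.853,1.000)–(2.000,0.846)
cell (1,1): code 1100 → (1.649,2.000)–(1.853,1.000)
cell (1,2): code 1000 → (2.000,2.528)–(1.649,2.000)
cell (2,0): code 0110 → (2.000,0.846)–(3.000,0.561)
cell (2,2): code 1001 → (3.000,2.897)–(2.000,2.528)
cell (3,0): code 0010 → (3.000,0.561)–(3.691,1.000)
cell (3,1): code 0011 → (3.691,1.000)–(3.984,2.000)
cell (3,2): code 0001 → (3.984,2.000)–(3.000,2.897)
total: 8 segments, chained into 1 closed loop(s), length Σ = 7.164282

segments=8 loops=1 length=7.164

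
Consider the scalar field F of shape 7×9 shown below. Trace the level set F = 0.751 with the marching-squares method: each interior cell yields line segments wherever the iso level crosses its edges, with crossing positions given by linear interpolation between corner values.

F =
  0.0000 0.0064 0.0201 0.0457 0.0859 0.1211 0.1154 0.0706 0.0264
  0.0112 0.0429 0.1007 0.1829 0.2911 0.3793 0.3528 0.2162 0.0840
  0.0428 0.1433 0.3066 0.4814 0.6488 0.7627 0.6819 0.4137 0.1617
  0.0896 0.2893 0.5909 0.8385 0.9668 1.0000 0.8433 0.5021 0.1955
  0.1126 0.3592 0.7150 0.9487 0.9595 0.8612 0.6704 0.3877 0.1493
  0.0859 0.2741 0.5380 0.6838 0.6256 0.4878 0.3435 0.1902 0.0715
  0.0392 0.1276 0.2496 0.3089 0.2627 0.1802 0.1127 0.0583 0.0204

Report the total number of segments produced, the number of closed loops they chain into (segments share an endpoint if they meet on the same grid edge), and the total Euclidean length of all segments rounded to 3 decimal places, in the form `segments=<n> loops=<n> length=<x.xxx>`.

cell (1,4): code 0100 → (1.969,5.000)–(2.000,4.897)
cell (1,5): code 1000 → (2.000,5.145)–(1.969,5.000)
cell (2,2): code 0100 → (2.755,3.000)–(3.000,2.647)
cell (2,3): code 1100 → (2.321,4.000)–(2.755,3.000)
cell (2,4): code 1110 → (2.000,4.897)–(2.321,4.000)
cell (2,5): code 1101 → (2.428,6.000)–(2.000,5.145)
cell (2,6): code 1000 → (3.000,6.271)–(2.428,6.000)
cell (3,2): code 0110 → (3.000,2.647)–(4.000,2.154)
cell (3,5): code 1011 → (4.000,5.578)–(3.534,6.000)
cell (3,6): code 0001 → (3.534,6.000)–(3.000,6.271)
cell (4,2): code 0010 → (4.000,2.154)–(4.746,3.000)
cell (4,3): code 0011 → (4.746,3.000)–(4.624,4.000)
cell (4,4): code 0011 → (4.624,4.000)–(4.295,5.000)
cell (4,5): code 0001 → (4.295,5.000)–(4.000,5.578)
total: 14 segments, chained into 1 closed loop(s), length Σ = 10.496452

segments=14 loops=1 length=10.496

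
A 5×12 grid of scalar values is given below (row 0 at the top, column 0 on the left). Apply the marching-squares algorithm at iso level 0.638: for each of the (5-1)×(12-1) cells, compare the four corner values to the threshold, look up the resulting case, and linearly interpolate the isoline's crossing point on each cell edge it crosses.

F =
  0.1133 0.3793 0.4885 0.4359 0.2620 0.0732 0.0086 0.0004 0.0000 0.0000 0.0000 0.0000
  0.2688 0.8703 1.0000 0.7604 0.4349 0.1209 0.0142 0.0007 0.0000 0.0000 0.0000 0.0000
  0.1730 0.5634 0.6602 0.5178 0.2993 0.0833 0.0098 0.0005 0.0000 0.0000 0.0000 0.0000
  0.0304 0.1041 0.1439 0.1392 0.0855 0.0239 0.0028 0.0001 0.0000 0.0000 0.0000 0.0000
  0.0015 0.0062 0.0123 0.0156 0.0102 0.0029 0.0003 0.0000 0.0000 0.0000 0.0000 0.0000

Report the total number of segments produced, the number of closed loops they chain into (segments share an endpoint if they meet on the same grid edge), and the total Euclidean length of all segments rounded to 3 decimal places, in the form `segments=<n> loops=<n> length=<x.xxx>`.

cell (0,0): code 0100 → (0.527,1.000)–(1.000,0.614)
cell (0,1): code 1100 → (0.292,2.000)–(0.527,1.000)
cell (0,2): code 1100 → (0.623,3.000)–(0.292,2.000)
cell (0,3): code 1000 → (1.000,3.376)–(0.623,3.000)
cell (1,0): code 0010 → (1.000,0.614)–(1.757,1.000)
cell (1,1): code 0111 → (1.757,1.000)–(2.000,1.771)
cell (1,2): code 1011 → (2.000,2.156)–(1.505,3.000)
cell (1,3): code 0001 → (1.505,3.000)–(1.000,3.376)
cell (2,1): code 0010 → (2.000,1.771)–(2.043,2.000)
cell (2,2): code 0001 → (2.043,2.000)–(2.000,2.156)
total: 10 segments, chained into 1 closed loop(s), length Σ = 6.884627

segments=10 loops=1 length=6.885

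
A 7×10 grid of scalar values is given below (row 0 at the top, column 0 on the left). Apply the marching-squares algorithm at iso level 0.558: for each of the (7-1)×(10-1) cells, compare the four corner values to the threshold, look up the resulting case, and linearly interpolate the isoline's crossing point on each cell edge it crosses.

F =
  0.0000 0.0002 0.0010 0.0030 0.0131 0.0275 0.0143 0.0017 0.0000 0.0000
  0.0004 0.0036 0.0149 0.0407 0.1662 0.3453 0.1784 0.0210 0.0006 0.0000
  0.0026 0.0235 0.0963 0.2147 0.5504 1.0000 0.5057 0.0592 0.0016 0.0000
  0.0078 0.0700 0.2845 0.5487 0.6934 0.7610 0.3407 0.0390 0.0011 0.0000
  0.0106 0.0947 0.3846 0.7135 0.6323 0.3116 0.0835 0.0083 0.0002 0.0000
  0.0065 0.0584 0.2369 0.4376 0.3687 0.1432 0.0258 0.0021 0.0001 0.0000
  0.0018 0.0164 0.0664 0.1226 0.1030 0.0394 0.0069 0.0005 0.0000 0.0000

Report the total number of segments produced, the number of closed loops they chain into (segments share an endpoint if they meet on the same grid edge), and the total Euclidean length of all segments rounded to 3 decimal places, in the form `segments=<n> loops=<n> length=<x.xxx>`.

segments=12 loops=1 length=9.667

cell (1,4): code 0100 → (1.325,5.000)–(2.000,4.017)
cell (1,5): code 1000 → (2.000,5.894)–(1.325,5.000)
cell (2,3): code 0100 → (2.053,4.000)–(3.000,3.064)
cell (2,4): code 1110 → (2.000,4.017)–(2.053,4.000)
cell (2,5): code 1001 → (3.000,5.483)–(2.000,5.894)
cell (3,2): code 0100 → (3.056,3.000)–(4.000,2.527)
cell (3,3): code 1110 → (3.000,3.064)–(3.056,3.000)
cell (3,4): code 1011 → (4.000,4.232)–(3.452,5.000)
cell (3,5): code 0001 → (3.452,5.000)–(3.000,5.483)
cell (4,2): code 0010 → (4.000,2.527)–(4.564,3.000)
cell (4,3): code 0011 → (4.564,3.000)–(4.282,4.000)
cell (4,4): code 0001 → (4.282,4.000)–(4.000,4.232)
total: 12 segments, chained into 1 closed loop(s), length Σ = 9.666807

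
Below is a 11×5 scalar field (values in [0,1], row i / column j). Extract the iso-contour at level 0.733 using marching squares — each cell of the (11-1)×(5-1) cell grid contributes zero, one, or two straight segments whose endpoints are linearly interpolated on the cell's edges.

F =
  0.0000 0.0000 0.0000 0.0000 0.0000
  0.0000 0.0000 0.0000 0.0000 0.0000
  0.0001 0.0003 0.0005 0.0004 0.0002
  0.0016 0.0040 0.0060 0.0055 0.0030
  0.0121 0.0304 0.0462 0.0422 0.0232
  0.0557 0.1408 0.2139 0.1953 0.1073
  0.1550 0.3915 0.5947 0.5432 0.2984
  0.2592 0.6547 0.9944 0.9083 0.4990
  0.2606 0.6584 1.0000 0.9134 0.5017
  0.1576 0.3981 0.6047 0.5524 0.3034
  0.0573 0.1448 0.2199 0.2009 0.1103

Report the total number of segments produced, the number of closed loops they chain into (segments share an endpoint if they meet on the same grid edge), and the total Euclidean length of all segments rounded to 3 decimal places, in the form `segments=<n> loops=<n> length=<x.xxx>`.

cell (6,1): code 0100 → (6.346,2.000)–(7.000,1.230)
cell (6,2): code 1100 → (6.520,3.000)–(6.346,2.000)
cell (6,3): code 1000 → (7.000,3.428)–(6.520,3.000)
cell (7,1): code 0110 → (7.000,1.230)–(8.000,1.218)
cell (7,3): code 1001 → (8.000,3.438)–(7.000,3.428)
cell (8,1): code 0010 → (8.000,1.218)–(8.675,2.000)
cell (8,2): code 0011 → (8.675,2.000)–(8.500,3.000)
cell (8,3): code 0001 → (8.500,3.000)–(8.000,3.438)
total: 8 segments, chained into 1 closed loop(s), length Σ = 7.381367

segments=8 loops=1 length=7.381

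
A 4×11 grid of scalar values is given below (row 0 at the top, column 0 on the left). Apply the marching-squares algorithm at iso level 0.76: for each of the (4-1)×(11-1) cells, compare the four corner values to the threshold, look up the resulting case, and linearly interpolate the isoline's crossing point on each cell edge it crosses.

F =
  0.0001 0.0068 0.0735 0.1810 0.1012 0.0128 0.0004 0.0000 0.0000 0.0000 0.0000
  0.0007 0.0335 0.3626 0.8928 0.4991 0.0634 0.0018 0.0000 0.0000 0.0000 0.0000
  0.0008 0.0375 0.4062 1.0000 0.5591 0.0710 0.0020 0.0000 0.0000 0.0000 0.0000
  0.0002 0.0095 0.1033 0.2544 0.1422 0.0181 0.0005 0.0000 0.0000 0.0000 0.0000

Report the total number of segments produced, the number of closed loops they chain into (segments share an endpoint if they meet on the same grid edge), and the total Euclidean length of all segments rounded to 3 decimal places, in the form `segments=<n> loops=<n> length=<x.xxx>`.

cell (0,2): code 0100 → (0.813,3.000)–(1.000,2.750)
cell (0,3): code 1000 → (1.000,3.337)–(0.813,3.000)
cell (1,2): code 0110 → (1.000,2.750)–(2.000,2.596)
cell (1,3): code 1001 → (2.000,3.544)–(1.000,3.337)
cell (2,2): code 0010 → (2.000,2.596)–(2.322,3.000)
cell (2,3): code 0001 → (2.322,3.000)–(2.000,3.544)
total: 6 segments, chained into 1 closed loop(s), length Σ = 3.879825

segments=6 loops=1 length=3.880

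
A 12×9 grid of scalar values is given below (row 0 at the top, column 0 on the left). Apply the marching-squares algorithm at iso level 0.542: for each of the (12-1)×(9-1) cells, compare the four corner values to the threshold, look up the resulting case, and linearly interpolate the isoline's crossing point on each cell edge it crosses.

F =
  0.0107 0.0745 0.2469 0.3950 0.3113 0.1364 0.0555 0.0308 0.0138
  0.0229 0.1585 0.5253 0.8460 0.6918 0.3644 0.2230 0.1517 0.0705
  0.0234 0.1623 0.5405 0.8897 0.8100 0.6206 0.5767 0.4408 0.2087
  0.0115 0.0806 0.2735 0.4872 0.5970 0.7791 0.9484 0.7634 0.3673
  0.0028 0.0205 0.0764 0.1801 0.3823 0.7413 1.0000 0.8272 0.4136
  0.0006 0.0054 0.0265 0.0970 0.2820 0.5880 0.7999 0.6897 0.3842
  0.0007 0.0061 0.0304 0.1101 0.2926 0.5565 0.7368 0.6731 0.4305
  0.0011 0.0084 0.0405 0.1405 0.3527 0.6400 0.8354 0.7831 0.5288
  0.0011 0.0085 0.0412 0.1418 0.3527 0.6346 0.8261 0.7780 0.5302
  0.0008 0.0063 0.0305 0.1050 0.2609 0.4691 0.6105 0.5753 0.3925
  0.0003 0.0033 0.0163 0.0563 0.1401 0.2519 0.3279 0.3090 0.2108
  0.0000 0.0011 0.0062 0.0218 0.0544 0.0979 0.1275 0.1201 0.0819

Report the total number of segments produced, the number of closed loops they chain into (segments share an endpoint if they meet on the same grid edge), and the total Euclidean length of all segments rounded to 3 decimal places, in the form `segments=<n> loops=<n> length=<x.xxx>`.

segments=28 loops=1 length=24.533

cell (0,2): code 0100 → (0.326,3.000)–(1.000,2.052)
cell (0,3): code 1100 → (0.606,4.000)–(0.326,3.000)
cell (0,4): code 1000 → (1.000,4.458)–(0.606,4.000)
cell (1,2): code 0110 → (1.000,2.052)–(2.000,2.004)
cell (1,4): code 1101 → (1.693,5.000)–(1.000,4.458)
cell (1,5): code 1100 → (1.902,6.000)–(1.693,5.000)
cell (1,6): code 1000 → (2.000,6.255)–(1.902,6.000)
cell (2,2): code 0010 → (2.000,2.004)–(2.864,3.000)
cell (2,3): code 0111 → (2.864,3.000)–(3.000,3.499)
cell (2,6): code 1101 → (2.314,7.000)–(2.000,6.255)
cell (2,7): code 1000 → (3.000,7.559)–(2.314,7.000)
cell (3,3): code 0010 → (3.000,3.499)–(3.256,4.000)
cell (3,4): code 0111 → (3.256,4.000)–(4.000,4.445)
cell (3,7): code 1001 → (4.000,7.690)–(3.000,7.559)
cell (4,4): code 0110 → (4.000,4.445)–(5.000,4.850)
cell (4,7): code 1001 → (5.000,7.483)–(4.000,7.690)
cell (5,4): code 0110 → (5.000,4.850)–(6.000,4.945)
cell (5,7): code 1001 → (6.000,7.540)–(5.000,7.483)
cell (6,4): code 0110 → (6.000,4.945)–(7.000,4.659)
cell (6,7): code 1001 → (7.000,7.948)–(6.000,7.540)
cell (7,4): code 0110 → (7.000,4.659)–(8.000,4.672)
cell (7,7): code 1001 → (8.000,7.952)–(7.000,7.948)
cell (8,4): code 0010 → (8.000,4.672)–(8.560,5.000)
cell (8,5): code 0111 → (8.560,5.000)–(9.000,5.516)
cell (8,7): code 1001 → (9.000,7.182)–(8.000,7.952)
cell (9,5): code 0010 → (9.000,5.516)–(9.242,6.000)
cell (9,6): code 0011 → (9.242,6.000)–(9.125,7.000)
cell (9,7): code 0001 → (9.125,7.000)–(9.000,7.182)
total: 28 segments, chained into 1 closed loop(s), length Σ = 24.533076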